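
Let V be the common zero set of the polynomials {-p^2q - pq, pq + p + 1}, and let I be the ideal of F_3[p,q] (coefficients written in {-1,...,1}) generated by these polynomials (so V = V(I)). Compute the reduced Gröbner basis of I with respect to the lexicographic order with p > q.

G = {p - q + 1, q^2}

f_1 = -p^2q - pq, LT = p^2q.
f_2 = pq + p + 1, LT = pq.

S(f_1,f_2): lcm = p^2q. S = -p^2 + pq - p.
  leading term p^2: no divisor's leading term divides it; move -p^2 to the remainder.
  leading term pq: subtract (1)·f_2 from pq - p → p - 1
  leading term p: no divisor's leading term divides it; move p to the remainder.
  leading term 1: no divisor's leading term divides it; move -1 to the remainder.
  remainder -p^2 + p - 1 ≠ 0; add g_3 = -p^2 + p - 1 to the basis.

S(f_1,g_3): lcm = p^2q. S = -pq - q.
  leading term pq: subtract (-1)·f_2 from -pq - q → p - q + 1
  leading term p: no divisor's leading term divides it; move p to the remainder.
  leading term q: no divisor's leading term divides it; move -q to the remainder.
  leading term 1: no divisor's leading term divides it; move 1 to the remainder.
  remainder p - q + 1 ≠ 0; add g_4 = p - q + 1 to the basis.

S(f_2,g_4): lcm = pq. S = p + q^2 - q + 1.
  leading term p: subtract (1)·g_4 from p + q^2 - q + 1 → q^2
  leading term q^2: no divisor's leading term divides it; move q^2 to the remainder.
  remainder q^2 ≠ 0; add g_5 = q^2 to the basis.

The other S-polynomials (S(f_2,g_3), S(f_1,g_4), S(g_3,g_4), S(f_1,g_5), S(f_2,g_5), S(g_3,g_5), S(g_4,g_5)) all reduce to 0 modulo the current basis, so we have a Gröbner basis.
Inter-reduce: drop elements whose leading term is divisible by another's, tail-reduce, and make monic.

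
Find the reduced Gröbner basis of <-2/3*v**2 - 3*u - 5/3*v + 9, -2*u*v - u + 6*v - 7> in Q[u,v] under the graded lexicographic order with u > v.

G = {u**2 - 56/9*u - 10/9*v + 67/9, u*v + 1/2*u - 3*v + 7/2, v**2 + 9/2*u + 5/2*v - 27/2}

f_1 = -2/3*v**2 - 3*u - 5/3*v + 9, LT = v**2.
f_2 = -2*u*v - u + 6*v - 7, LT = u*v.

S(f_1,f_2): lcm = u*v**2. S = 9/2*u**2 + 2*u*v + 3*v**2 - 27/2*u - 7/2*v.
  leading term u**2: no divisor's leading term divides it; move 9/2*u**2 to the remainder.
  leading term u*v: subtract (-1)·f_2 from 2*u*v + 3*v**2 - 27/2*u - 7/2*v → 3*v**2 - 29/2*u + 5/2*v - 7
  leading term v**2: subtract (-9/2)·f_1 from 3*v**2 - 29/2*u + 5/2*v - 7 → -28*u - 5*v + 67/2
  leading term u: no divisor's leading term divides it; move -28*u to the remainder.
  leading term v: no divisor's leading term divides it; move -5*v to the remainder.
  leading term 1: no divisor's leading term divides it; move 67/2 to the remainder.
  remainder 9/2*u**2 - 28*u - 5*v + 67/2 ≠ 0; add g_3 = 9/2*u**2 - 28*u - 5*v + 67/2 to the basis.

The other S-polynomials (S(f_1,g_3), S(f_2,g_3)) all reduce to 0 modulo the current basis, so we have a Gröbner basis.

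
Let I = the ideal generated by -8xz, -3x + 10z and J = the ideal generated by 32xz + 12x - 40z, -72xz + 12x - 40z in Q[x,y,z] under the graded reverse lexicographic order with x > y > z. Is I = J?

Yes, the ideals are equal.

Equality of ideals is decidable: compute both reduced Gröbner bases (unique for the ordering) and check whether they agree.
Buchberger on the first generating set:
f_1 = -8xz, LT = xz.
f_2 = -3x + 10z, LT = x.

S(f_1,f_2): lcm = xz. S = \tfrac{10}{3}z^{2}.
  leading term z^{2}: no divisor's leading term divides it; move \tfrac{10}{3}z^{2} to the remainder.
  remainder \tfrac{10}{3}z^{2} ≠ 0; add g_3 = \tfrac{10}{3}z^{2} to the basis.

The other S-polynomials (S(f_1,g_3), S(f_2,g_3)) all reduce to 0 modulo the current basis, so we have a Gröbner basis.
Inter-reduce: drop elements whose leading term is divisible by another's, tail-reduce, and make monic.
Reduced Gröbner basis: {z^{2}, x - \tfrac{10}{3}z}.

Buchberger on the second generating set:
h_1 = 32xz + 12x - 40z, LT = xz.
h_2 = -72xz + 12x - 40z, LT = xz.

S(h_1,h_2): lcm = xz. S = \tfrac{13}{24}x - \tfrac{65}{36}z.
  leading term x: no divisor's leading term divides it; move \tfrac{13}{24}x to the remainder.
  leading term z: no divisor's leading term divides it; move -\tfrac{65}{36}z to the remainder.
  remainder \tfrac{13}{24}x - \tfrac{65}{36}z ≠ 0; add k_3 = \tfrac{13}{24}x - \tfrac{65}{36}z to the basis.

S(h_1,k_3): lcm = xz. S = \tfrac{10}{3}z^{2} + \tfrac{3}{8}x - \tfrac{5}{4}z.
  leading term z^{2}: no divisor's leading term divides it; move \tfrac{10}{3}z^{2} to the remainder.
  leading term x: subtract (\tfrac{9}{13})·k_3 from \tfrac{3}{8}x - \tfrac{5}{4}z → 0
  remainder \tfrac{10}{3}z^{2} ≠ 0; add k_4 = \tfrac{10}{3}z^{2} to the basis.

The other S-polynomials (S(h_2,k_3), S(h_1,k_4), S(h_2,k_4), S(k_3,k_4)) all reduce to 0 modulo the current basis, so we have a Gröbner basis.
Inter-reduce: drop elements whose leading term is divisible by another's, tail-reduce, and make monic.
Reduced Gröbner basis: {z^{2}, x - \tfrac{10}{3}z}.

These coincide, so the ideals are equal.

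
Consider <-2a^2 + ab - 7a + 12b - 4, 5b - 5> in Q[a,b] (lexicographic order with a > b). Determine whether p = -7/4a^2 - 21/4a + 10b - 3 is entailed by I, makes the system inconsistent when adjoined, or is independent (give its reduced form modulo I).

-7/4a^2 - 21/4a + 10b - 3 lies in I (it reduces to 0).

First compute the reduced Gröbner basis of I by Buchberger's algorithm.
f_1 = -2a^2 + ab - 7a + 12b - 4, LT = a^2.
f_2 = 5b - 5, LT = b.

The S-polynomials (S(f_1,f_2)) all reduce to 0 modulo the current basis, so we have a Gröbner basis.
Inter-reduce: drop elements whose leading term is divisible by another's, tail-reduce, and make monic.
Reduced Gröbner basis: {a^2 + 3a - 4, b - 1}.
Label its elements g_1 = a^2 + 3a - 4, g_2 = b - 1.

Reduce p = -7/4a^2 - 21/4a + 10b - 3 modulo G:
  leading term a^2: subtract (-7/4)·g_1 from -7/4a^2 - 21/4a + 10b - 3 → 10b - 10
  leading term b: subtract (10)·g_2 from 10b - 10 → 0
  normal form = 0.
Since the normal form is 0, p ∈ I.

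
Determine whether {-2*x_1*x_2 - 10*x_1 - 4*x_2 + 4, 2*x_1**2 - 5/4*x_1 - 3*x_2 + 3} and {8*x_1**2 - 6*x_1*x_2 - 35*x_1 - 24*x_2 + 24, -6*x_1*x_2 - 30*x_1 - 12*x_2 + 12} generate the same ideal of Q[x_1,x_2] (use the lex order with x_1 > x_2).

Yes, the ideals are equal.

Equality of ideals is decidable: compute both reduced Gröbner bases (unique for the ordering) and check whether they agree.
Buchberger on the first generating set:
f_1 = -2*x_1*x_2 - 10*x_1 - 4*x_2 + 4, LT = x_1*x_2.
f_2 = 2*x_1**2 - 5/4*x_1 - 3*x_2 + 3, LT = x_1**2.

S(f_1,f_2): lcm = x_1**2*x_2. S = 5*x_1**2 + 21/8*x_1*x_2 - 2*x_1 + 3/2*x_2**2 - 3/2*x_2.
  reduce S modulo (f_1, f_2):
  remainder -12*x_1 + 3/2*x_2**2 + 3/4*x_2 - 9/4 ≠ 0; add g_3 = -12*x_1 + 3/2*x_2**2 + 3/4*x_2 - 9/4 to the basis.

S(f_1,g_3): lcm = x_1*x_2. S = 5*x_1 + 1/8*x_2**3 + 1/16*x_2**2 + 29/16*x_2 - 2.
  reduce S modulo (f_1, f_2, g_3):
  remainder 1/8*x_2**3 + 11/16*x_2**2 + 17/8*x_2 - 47/16 ≠ 0; add g_4 = 1/8*x_2**3 + 11/16*x_2**2 + 17/8*x_2 - 47/16 to the basis.

The other S-polynomials (S(f_2,g_3), S(f_1,g_4), S(f_2,g_4), S(g_3,g_4)) all reduce to 0 modulo the current basis, so we have a Gröbner basis.
Inter-reduce: drop elements whose leading term is divisible by another's, tail-reduce, and make monic.
Reduced Gröbner basis: {x_1 - 1/8*x_2**2 - 1/16*x_2 + 3/16, x_2**3 + 11/2*x_2**2 + 17*x_2 - 47/2}.

Buchberger on the second generating set:
h_1 = 8*x_1**2 - 6*x_1*x_2 - 35*x_1 - 24*x_2 + 24, LT = x_1**2.
h_2 = -6*x_1*x_2 - 30*x_1 - 12*x_2 + 12, LT = x_1*x_2.

S(h_1,h_2): lcm = x_1**2*x_2. S = -5*x_1**2 - 3/4*x_1*x_2**2 - 51/8*x_1*x_2 + 2*x_1 - 3*x_2**2 + 3*x_2.
  reduce S modulo (h_1, h_2):
  remainder 12*x_1 - 3/2*x_2**2 - 3/4*x_2 + 9/4 ≠ 0; add k_3 = 12*x_1 - 3/2*x_2**2 - 3/4*x_2 + 9/4 to the basis.

S(h_2,k_3): lcm = x_1*x_2. S = 5*x_1 + 1/8*x_2**3 + 1/16*x_2**2 + 29/16*x_2 - 2.
  reduce S modulo (h_1, h_2, k_3):
  remainder 1/8*x_2**3 + 11/16*x_2**2 + 17/8*x_2 - 47/16 ≠ 0; add k_4 = 1/8*x_2**3 + 11/16*x_2**2 + 17/8*x_2 - 47/16 to the basis.

The other S-polynomials (S(h_1,k_3), S(h_1,k_4), S(h_2,k_4), S(k_3,k_4)) all reduce to 0 modulo the current basis, so we have a Gröbner basis.
Inter-reduce: drop elements whose leading term is divisible by another's, tail-reduce, and make monic.
Reduced Gröbner basis: {x_1 - 1/8*x_2**2 - 1/16*x_2 + 3/16, x_2**3 + 11/2*x_2**2 + 17*x_2 - 47/2}.

These coincide, so the ideals are equal.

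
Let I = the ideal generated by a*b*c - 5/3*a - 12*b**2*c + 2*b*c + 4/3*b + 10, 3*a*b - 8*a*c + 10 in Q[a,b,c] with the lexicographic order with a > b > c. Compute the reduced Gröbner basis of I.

G = {a*b - 8/3*a*c + 10/3, a*c**2 - 5/8*a - 9/2*b**2*c + 3/4*b*c + 1/2*b - 5/4*c + 15/4, b**3*c - 8/3*b**2*c**2 - 1/6*b**2*c - 1/9*b**2 + 4/9*b*c**2 + 31/54*b*c - 5/6*b + 20/9*c - 25/54}

f_1 = a*b*c - 5/3*a - 12*b**2*c + 2*b*c + 4/3*b + 10, LT = a*b*c.
f_2 = 3*a*b - 8*a*c + 10, LT = a*b.

S(f_1,f_2): lcm = a*b*c. S = 8/3*a*c**2 - 5/3*a - 12*b**2*c + 2*b*c + 4/3*b - 10/3*c + 10.
  reduce S modulo (f_1, f_2):
  remainder 8/3*a*c**2 - 5/3*a - 12*b**2*c + 2*b*c + 4/3*b - 10/3*c + 10 ≠ 0; add g_3 = 8/3*a*c**2 - 5/3*a - 12*b**2*c + 2*b*c + 4/3*b - 10/3*c + 10 to the basis.

S(f_1,g_3): lcm = a*b*c**2. S = 5/8*a*b - 5/3*a*c + 9/2*b**3*c - 12*b**2*c**2 - 3/4*b**2*c - 1/2*b**2 + 2*b*c**2 + 31/12*b*c - 15/4*b + 10*c.
  reduce S modulo (f_1, f_2, g_3):
  remainder 9/2*b**3*c - 12*b**2*c**2 - 3/4*b**2*c - 1/2*b**2 + 2*b*c**2 + 31/12*b*c - 15/4*b + 10*c - 25/12 ≠ 0; add g_4 = 9/2*b**3*c - 12*b**2*c**2 - 3/4*b**2*c - 1/2*b**2 + 2*b*c**2 + 31/12*b*c - 15/4*b + 10*c - 25/12 to the basis.

The other S-polynomials (S(f_2,g_3), S(f_1,g_4), S(f_2,g_4), S(g_3,g_4)) all reduce to 0 modulo the current basis, so we have a Gröbner basis.
Inter-reduce: drop elements whose leading term is divisible by another's, tail-reduce, and make monic.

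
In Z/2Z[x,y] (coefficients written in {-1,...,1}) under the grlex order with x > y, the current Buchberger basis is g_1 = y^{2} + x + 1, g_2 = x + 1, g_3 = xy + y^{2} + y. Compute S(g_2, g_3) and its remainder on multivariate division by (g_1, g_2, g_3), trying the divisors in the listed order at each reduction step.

S(g_2, g_3) = y^{2}; remainder on division = 0.

lcm(LM(g_2), LM(g_3)) = xy.
S = (lcm/LT(g_2))·g_2 − (lcm/LT(g_3))·g_3 = y^{2}.
Reduce S modulo (g_1, g_2, g_3) in that order:
  leading term y^{2}: subtract (1)·g_1 from y^{2} → x + 1
  leading term x: subtract (1)·g_2 from x + 1 → 0
The remainder is 0, so this S-polynomial contributes no new basis element.
This is the inner loop of Buchberger's algorithm — each nonzero remainder becomes a new basis element.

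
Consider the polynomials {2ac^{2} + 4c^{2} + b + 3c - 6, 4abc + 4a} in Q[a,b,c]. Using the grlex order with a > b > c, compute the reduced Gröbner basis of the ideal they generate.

G = {ab^{3} - 6ab^{2} + 2a^{2} - 3ab + 4a, a^{2}c - \tfrac{1}{2}ab^{2} + 3ab + 2ac + \tfrac{3}{2}a, abc + a, ac^{2} + 2c^{2} + \tfrac{1}{2}b + \tfrac{3}{2}c - 3, bc^{2} - \tfrac{1}{2}ac + \tfrac{1}{4}b^{2} + \tfrac{3}{4}bc - \tfrac{3}{2}b}

f_1 = 2ac^{2} + 4c^{2} + b + 3c - 6, LT = ac^{2}.
f_2 = 4abc + 4a, LT = abc.

S(f_1,f_2): lcm = abc^{2}. S = 2bc^{2} - ac + \tfrac{1}{2}b^{2} + \tfrac{3}{2}bc - 3b.
  leading term bc^{2}: no divisor's leading term divides it; move 2bc^{2} to the remainder.
  leading term ac: no divisor's leading term divides it; move -ac to the remainder.
  leading term b^{2}: no divisor's leading term divides it; move \tfrac{1}{2}b^{2} to the remainder.
  leading term bc: no divisor's leading term divides it; move \tfrac{3}{2}bc to the remainder.
  leading term b: no divisor's leading term divides it; move -3b to the remainder.
  remainder 2bc^{2} - ac + \tfrac{1}{2}b^{2} + \tfrac{3}{2}bc - 3b ≠ 0; add g_3 = 2bc^{2} - ac + \tfrac{1}{2}b^{2} + \tfrac{3}{2}bc - 3b to the basis.

S(f_1,g_3): lcm = abc^{2}. S = \tfrac{1}{2}a^{2}c - \tfrac{1}{4}ab^{2} - \tfrac{3}{4}abc + 2bc^{2} + \tfrac{3}{2}ab + \tfrac{1}{2}b^{2} + \tfrac{3}{2}bc - 3b.
  leading term a^{2}c: no divisor's leading term divides it; move \tfrac{1}{2}a^{2}c to the remainder.
  leading term ab^{2}: no divisor's leading term divides it; move -\tfrac{1}{4}ab^{2} to the remainder.
  leading term abc: subtract (-\tfrac{3}{16})·f_2 from -\tfrac{3}{4}abc + 2bc^{2} + \tfrac{3}{2}ab + \tfrac{1}{2}b^{2} + \tfrac{3}{2}bc - 3b → 2bc^{2} + \tfrac{3}{2}ab + \tfrac{1}{2}b^{2} + \tfrac{3}{2}bc + \tfrac{3}{4}a - 3b
  leading term bc^{2}: subtract (1)·g_3 from 2bc^{2} + \tfrac{3}{2}ab + \tfrac{1}{2}b^{2} + \tfrac{3}{2}bc + \tfrac{3}{4}a - 3b → \tfrac{3}{2}ab + ac + \tfrac{3}{4}a
  leading term ab: no divisor's leading term divides it; move \tfrac{3}{2}ab to the remainder.
  leading term ac: no divisor's leading term divides it; move ac to the remainder.
  leading term a: no divisor's leading term divides it; move \tfrac{3}{4}a to the remainder.
  remainder \tfrac{1}{2}a^{2}c - \tfrac{1}{4}ab^{2} + \tfrac{3}{2}ab + ac + \tfrac{3}{4}a ≠ 0; add g_4 = \tfrac{1}{2}a^{2}c - \tfrac{1}{4}ab^{2} + \tfrac{3}{2}ab + ac + \tfrac{3}{4}a to the basis.

S(f_2,g_4): lcm = a^{2}bc. S = \tfrac{1}{2}ab^{3} - 3ab^{2} - 2abc + a^{2} - \tfrac{3}{2}ab.
  leading term ab^{3}: no divisor's leading term divides it; move \tfrac{1}{2}ab^{3} to the remainder.
  leading term ab^{2}: no divisor's leading term divides it; move -3ab^{2} to the remainder.
  leading term abc: subtract (-\tfrac{1}{2})·f_2 from -2abc + a^{2} - \tfrac{3}{2}ab → a^{2} - \tfrac{3}{2}ab + 2a
  leading term a^{2}: no divisor's leading term divides it; move a^{2} to the remainder.
  leading term ab: no divisor's leading term divides it; move -\tfrac{3}{2}ab to the remainder.
  leading term a: no divisor's leading term divides it; move 2a to the remainder.
  remainder \tfrac{1}{2}ab^{3} - 3ab^{2} + a^{2} - \tfrac{3}{2}ab + 2a ≠ 0; add g_5 = \tfrac{1}{2}ab^{3} - 3ab^{2} + a^{2} - \tfrac{3}{2}ab + 2a to the basis.

The other S-polynomials (S(f_2,g_3), S(f_1,g_4), S(g_3,g_4), S(f_1,g_5), S(f_2,g_5), S(g_3,g_5), S(g_4,g_5)) all reduce to 0 modulo the current basis, so we have a Gröbner basis.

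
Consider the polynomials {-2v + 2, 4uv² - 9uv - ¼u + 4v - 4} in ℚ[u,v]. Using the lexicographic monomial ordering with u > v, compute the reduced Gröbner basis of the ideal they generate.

G = {u, v - 1}

f_1 = -2v + 2, LT = v.
f_2 = 4uv² - 9uv - ¼u + 4v - 4, LT = uv².

S(f_1,f_2): lcm = uv². S = 5/4uv + 1/16u - v + 1.
  leading term uv: subtract (-⅝u)·f_1 from 5/4uv + 1/16u - v + 1 → 21/16u - v + 1
  leading term u: no divisor's leading term divides it; move 21/16u to the remainder.
  leading term v: subtract (½)·f_1 from -v + 1 → 0
  remainder 21/16u ≠ 0; add g_3 = 21/16u to the basis.

The other S-polynomials (S(f_1,g_3), S(f_2,g_3)) all reduce to 0 modulo the current basis, so we have a Gröbner basis.
Inter-reduce: drop elements whose leading term is divisible by another's, tail-reduce, and make monic.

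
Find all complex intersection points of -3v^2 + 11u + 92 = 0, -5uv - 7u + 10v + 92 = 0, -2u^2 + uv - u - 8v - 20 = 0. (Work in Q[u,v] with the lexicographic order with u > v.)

Compute a lex Gröbner basis by Buchberger's algorithm.
f_1 = 11u - 3v^2 + 92, LT = u.
f_2 = -5uv - 7u + 10v + 92, LT = uv.
f_3 = -2u^2 + uv - u - 8v - 20, LT = u^2.

S(f_1,f_2): lcm = uv. S = -7/5u - 3/11v^3 + 114/11v + 92/5.
  reduce S modulo (f_1, f_2, f_3):
  remainder -3/11v^3 - 21/55v^2 + 114/11v + 1656/55 ≠ 0; add h_4 = -3/11v^3 - 21/55v^2 + 114/11v + 1656/55 to the basis.

S(f_1,f_3): lcm = u^2. S = -3/11uv^2 + 1/2uv + 173/22u - 4v - 10.
  reduce S modulo (f_1, f_2, f_3, h_4):
  remainder 3819/3025v^2 - 399/55v - 148884/3025 ≠ 0; add h_5 = 3819/3025v^2 - 399/55v - 148884/3025 to the basis.

S(f_2,f_3): lcm = u^2v. S = 7/5u^2 + 1/2uv^2 - 5/2uv - 92/5u - 4v^2 - 10v.
  reduce S modulo (f_1, f_2, f_3, h_4, h_5):
  remainder -17784/335v - 71136/335 ≠ 0; add h_6 = -17784/335v - 71136/335 to the basis.

The other S-polynomials (S(f_1,h_4), S(f_2,h_4), S(f_3,h_4), S(f_1,h_5), S(f_2,h_5), S(f_3,h_5), S(h_4,h_5), S(f_1,h_6), S(f_2,h_6), S(f_3,h_6), S(h_4,h_6), S(h_5,h_6)) all reduce to 0 modulo the current basis, so we have a Gröbner basis.
Inter-reduce: drop elements whose leading term is divisible by another's, tail-reduce, and make monic.
Reduced Gröbner basis: {u + 4, v + 4}.

From the last basis element, v + 4 = 0, so v takes values in {-4}. Each choice, substituted upward through the basis, yields the corresponding point(s) of the solution set.
  v = -4: the earlier basis element becomes u + 4 = 0, giving u = -4 — point (-4, -4).

{(-4, -4)}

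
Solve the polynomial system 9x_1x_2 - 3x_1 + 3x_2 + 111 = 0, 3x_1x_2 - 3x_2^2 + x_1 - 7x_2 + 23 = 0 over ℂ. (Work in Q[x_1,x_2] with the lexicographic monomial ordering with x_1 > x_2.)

Compute a lex Gröbner basis by Buchberger's algorithm.
f_1 = 9x_1x_2 - 3x_1 + 3x_2 + 111, LT = x_1x_2.
f_2 = 3x_1x_2 + x_1 - 3x_2^2 - 7x_2 + 23, LT = x_1x_2.

S(f_1,f_2): lcm = x_1x_2. S = -2/3x_1 + x_2^2 + 8/3x_2 + 14/3.
  leading term x_1: no divisor's leading term divides it; move -2/3x_1 to the remainder.
  leading term x_2^2: no divisor's leading term divides it; move x_2^2 to the remainder.
  leading term x_2: no divisor's leading term divides it; move 8/3x_2 to the remainder.
  leading term 1: no divisor's leading term divides it; move 14/3 to the remainder.
  remainder -2/3x_1 + x_2^2 + 8/3x_2 + 14/3 ≠ 0; add h_3 = -2/3x_1 + x_2^2 + 8/3x_2 + 14/3 to the basis.

S(f_1,h_3): lcm = x_1x_2. S = -1/3x_1 + 3/2x_2^3 + 4x_2^2 + 22/3x_2 + 37/3.
  leading term x_1: subtract (1/2)·h_3 from -1/3x_1 + 3/2x_2^3 + 4x_2^2 + 22/3x_2 + 37/3 → 3/2x_2^3 + 7/2x_2^2 + 6x_2 + 10
  leading term x_2^3: no divisor's leading term divides it; move 3/2x_2^3 to the remainder.
  leading term x_2^2: no divisor's leading term divides it; move 7/2x_2^2 to the remainder.
  leading term x_2: no divisor's leading term divides it; move 6x_2 to the remainder.
  leading term 1: no divisor's leading term divides it; move 10 to the remainder.
  remainder 3/2x_2^3 + 7/2x_2^2 + 6x_2 + 10 ≠ 0; add h_4 = 3/2x_2^3 + 7/2x_2^2 + 6x_2 + 10 to the basis.

The other S-polynomials (S(f_2,h_3), S(f_1,h_4), S(f_2,h_4), S(h_3,h_4)) all reduce to 0 modulo the current basis, so we have a Gröbner basis.
Inter-reduce: drop elements whose leading term is divisible by another's, tail-reduce, and make monic.
Reduced Gröbner basis: {x_1 - 3/2x_2^2 - 4x_2 - 7, x_2^3 + 7/3x_2^2 + 4x_2 + 20/3}.

Elimination: the polynomial x_2^3 + 7/3x_2^2 + 4x_2 + 20/3 lies in the elimination ideal for x_2, so x_2 ∈ {-2, -1/6 - sqrt(119)*I/6, -1/6 + sqrt(119)*I/6}. For each such x_2, the remaining basis elements (now univariate) give the rest of the solution.
  x_2 = -2: the earlier basis element becomes x_1 - 5 = 0, giving x_1 = 5 — point (5, -2).
  x_2 = -1/6 - sqrt(119)*I/6: the earlier basis element becomes x_1 - 17/12 + 7*sqrt(119)*I/12 = 0, giving x_1 = 17/12 - 7*sqrt(119)*I/12 — point (17/12 - 7*sqrt(119)*I/12, -1/6 - sqrt(119)*I/6).
  x_2 = -1/6 + sqrt(119)*I/6: the earlier basis element becomes x_1 - 17/12 - 7*sqrt(119)*I/12 = 0, giving x_1 = 17/12 + 7*sqrt(119)*I/12 — point (17/12 + 7*sqrt(119)*I/12, -1/6 + sqrt(119)*I/6).
Check: every point annihilates each of the original generators.

{(5, -2), (17/12 - 7*sqrt(119)*I/12, -1/6 - sqrt(119)*I/6), (17/12 + 7*sqrt(119)*I/12, -1/6 + sqrt(119)*I/6)}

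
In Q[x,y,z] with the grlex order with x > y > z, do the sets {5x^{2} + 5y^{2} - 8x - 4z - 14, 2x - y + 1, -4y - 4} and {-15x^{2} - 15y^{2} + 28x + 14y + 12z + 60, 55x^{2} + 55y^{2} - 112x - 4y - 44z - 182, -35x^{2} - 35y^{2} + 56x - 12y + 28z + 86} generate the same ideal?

Two ideals are equal iff their reduced Gröbner bases coincide (the reduced basis is unique for a fixed ordering).
Buchberger on the first generating set:
f_1 = 5x^{2} + 5y^{2} - 8x - 4z - 14, LT = x^{2}.
f_2 = 2x - y + 1, LT = x.
f_3 = -4y - 4, LT = y.

S(f_1,f_2): lcm = x^{2}. S = \tfrac{1}{2}xy + y^{2} - \tfrac{21}{10}x - \tfrac{4}{5}z - \tfrac{14}{5}.
  reduce S modulo (f_1, f_2, f_3):
  remainder -\tfrac{4}{5}z + \tfrac{4}{5} ≠ 0; add g_4 = -\tfrac{4}{5}z + \tfrac{4}{5} to the basis.

The other S-polynomials (S(f_1,f_3), S(f_2,f_3), S(f_1,g_4), S(f_2,g_4), S(f_3,g_4)) all reduce to 0 modulo the current basis, so we have a Gröbner basis.
Inter-reduce: drop elements whose leading term is divisible by another's, tail-reduce, and make monic.
Reduced Gröbner basis: {x + 1, y + 1, z - 1}.

Buchberger on the second generating set:
h_1 = -15x^{2} - 15y^{2} + 28x + 14y + 12z + 60, LT = x^{2}.
h_2 = 55x^{2} + 55y^{2} - 112x - 4y - 44z - 182, LT = x^{2}.
h_3 = -35x^{2} - 35y^{2} + 56x - 12y + 28z + 86, LT = x^{2}.

S(h_1,h_2): lcm = x^{2}. S = \tfrac{28}{165}x - \tfrac{142}{165}y - \tfrac{38}{55}.
  reduce S modulo (h_1, h_2, h_3):
  remainder \tfrac{28}{165}x - \tfrac{142}{165}y - \tfrac{38}{55} ≠ 0; add k_4 = \tfrac{28}{165}x - \tfrac{142}{165}y - \tfrac{38}{55} to the basis.

S(h_1,h_3): lcm = x^{2}. S = -\tfrac{4}{15}x - \tfrac{134}{105}y - \tfrac{54}{35}.
  reduce S modulo (h_1, h_2, h_3, k_4):
  remainder -\tfrac{92}{35}y - \tfrac{92}{35} ≠ 0; add k_5 = -\tfrac{92}{35}y - \tfrac{92}{35} to the basis.

S(h_1,k_4): lcm = x^{2}. S = \tfrac{71}{14}xy + y^{2} + \tfrac{463}{210}x - \tfrac{14}{15}y - \tfrac{4}{5}z - 4.
  reduce S modulo (h_1, h_2, h_3, k_4, k_5):
  remainder -\tfrac{4}{5}z + \tfrac{4}{5} ≠ 0; add k_6 = -\tfrac{4}{5}z + \tfrac{4}{5} to the basis.

The other S-polynomials (S(h_2,h_3), S(h_2,k_4), S(h_3,k_4), S(h_1,k_5), S(h_2,k_5), S(h_3,k_5), S(k_4,k_5), S(h_1,k_6), S(h_2,k_6), S(h_3,k_6), S(k_4,k_6), S(k_5,k_6)) all reduce to 0 modulo the current basis, so we have a Gröbner basis.
Inter-reduce: drop elements whose leading term is divisible by another's, tail-reduce, and make monic.
Reduced Gröbner basis: {x + 1, y + 1, z - 1}.

The two bases agree; hence the ideals are identical.

Yes, the ideals are equal.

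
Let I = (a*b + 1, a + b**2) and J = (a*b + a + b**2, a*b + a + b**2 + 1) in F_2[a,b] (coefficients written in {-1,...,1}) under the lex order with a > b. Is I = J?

Two ideals are equal iff their reduced Gröbner bases coincide (the reduced basis is unique for a fixed ordering).
Buchberger on the first generating set:
f_1 = a*b + 1, LT = a*b.
f_2 = a + b**2, LT = a.

S(f_1,f_2): lcm = a*b. S = b**3 + 1.
  leading term b**3: no divisor's leading term divides it; move b**3 to the remainder.
  leading term 1: no divisor's leading term divides it; move 1 to the remainder.
  remainder b**3 + 1 ≠ 0; add g_3 = b**3 + 1 to the basis.

The other S-polynomials (S(f_1,g_3), S(f_2,g_3)) all reduce to 0 modulo the current basis, so we have a Gröbner basis.
Inter-reduce: drop elements whose leading term is divisible by another's, tail-reduce, and make monic.
Reduced Gröbner basis: {a + b**2, b**3 + 1}.

Buchberger on the second generating set:
h_1 = a*b + a + b**2, LT = a*b.
h_2 = a*b + a + b**2 + 1, LT = a*b.

S(h_1,h_2): lcm = a*b. S = 1.
  leading term 1: no divisor's leading term divides it; move 1 to the remainder.
  remainder 1 ≠ 0; add k_3 = 1 to the basis.

The other S-polynomials (S(h_1,k_3), S(h_2,k_3)) all reduce to 0 modulo the current basis, so we have a Gröbner basis.
Inter-reduce: drop elements whose leading term is divisible by another's, tail-reduce, and make monic.
Reduced Gröbner basis: {1}.

The bases are distinct; the ideals are different.
The same test decides containment: I ⊆ J iff every generator of I reduces to 0 modulo a Gröbner basis of J.

No, the ideals differ.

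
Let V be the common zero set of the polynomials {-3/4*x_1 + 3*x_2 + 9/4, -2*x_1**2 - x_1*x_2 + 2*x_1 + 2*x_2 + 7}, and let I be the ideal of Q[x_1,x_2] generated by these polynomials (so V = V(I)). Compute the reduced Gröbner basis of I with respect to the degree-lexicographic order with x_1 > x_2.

f_1 = -3/4*x_1 + 3*x_2 + 9/4, LT = x_1.
f_2 = -2*x_1**2 - x_1*x_2 + 2*x_1 + 2*x_2 + 7, LT = x_1**2.

S(f_1,f_2): lcm = x_1**2. S = -9/2*x_1*x_2 - 2*x_1 + x_2 + 7/2.
  leading term x_1*x_2: subtract (6*x_2)·f_1 from -9/2*x_1*x_2 - 2*x_1 + x_2 + 7/2 → -18*x_2**2 - 2*x_1 - 25/2*x_2 + 7/2
  leading term x_2**2: no divisor's leading term divides it; move -18*x_2**2 to the remainder.
  leading term x_1: subtract (8/3)·f_1 from -2*x_1 - 25/2*x_2 + 7/2 → -41/2*x_2 - 5/2
  leading term x_2: no divisor's leading term divides it; move -41/2*x_2 to the remainder.
  leading term 1: no divisor's leading term divides it; move -5/2 to the remainder.
  remainder -18*x_2**2 - 41/2*x_2 - 5/2 ≠ 0; add g_3 = -18*x_2**2 - 41/2*x_2 - 5/2 to the basis.

The other S-polynomials (S(f_1,g_3), S(f_2,g_3)) all reduce to 0 modulo the current basis, so we have a Gröbner basis.
Inter-reduce: drop elements whose leading term is divisible by another's, tail-reduce, and make monic.

G = {x_2**2 + 41/36*x_2 + 5/36, x_1 - 4*x_2 - 3}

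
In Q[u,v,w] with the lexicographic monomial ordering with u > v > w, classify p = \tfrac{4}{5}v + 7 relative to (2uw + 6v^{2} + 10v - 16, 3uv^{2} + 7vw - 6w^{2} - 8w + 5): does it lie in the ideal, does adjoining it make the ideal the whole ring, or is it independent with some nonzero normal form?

\tfrac{4}{5}v + 7 is independent of I; its normal form modulo I is \tfrac{4}{5}v + 7.

First compute the reduced Gröbner basis of I by Buchberger's algorithm.
f_1 = 2uw + 6v^{2} + 10v - 16, LT = uw.
f_2 = 3uv^{2} + 7vw - 6w^{2} - 8w + 5, LT = uv^{2}.

S(f_1,f_2): lcm = uv^{2}w. S = 3v^{4} + 5v^{3} - 8v^{2} - \tfrac{7}{3}vw^{2} + 2w^{3} + \tfrac{8}{3}w^{2} - \tfrac{5}{3}w.
  reduce S modulo (f_1, f_2):
  remainder 3v^{4} + 5v^{3} - 8v^{2} - \tfrac{7}{3}vw^{2} + 2w^{3} + \tfrac{8}{3}w^{2} - \tfrac{5}{3}w ≠ 0; add h_3 = 3v^{4} + 5v^{3} - 8v^{2} - \tfrac{7}{3}vw^{2} + 2w^{3} + \tfrac{8}{3}w^{2} - \tfrac{5}{3}w to the basis.

The other S-polynomials (S(f_1,h_3), S(f_2,h_3)) all reduce to 0 modulo the current basis, so we have a Gröbner basis.
Inter-reduce: drop elements whose leading term is divisible by another's, tail-reduce, and make monic.
Reduced Gröbner basis: {uv^{2} + \tfrac{7}{3}vw - 2w^{2} - \tfrac{8}{3}w + \tfrac{5}{3}, uw + 3v^{2} + 5v - 8, v^{4} + \tfrac{5}{3}v^{3} - \tfrac{8}{3}v^{2} - \tfrac{7}{9}vw^{2} + \tfrac{2}{3}w^{3} + \tfrac{8}{9}w^{2} - \tfrac{5}{9}w}.
Label its elements g_1 = uv^{2} + \tfrac{7}{3}vw - 2w^{2} - \tfrac{8}{3}w + \tfrac{5}{3}, g_2 = uw + 3v^{2} + 5v - 8, g_3 = v^{4} + \tfrac{5}{3}v^{3} - \tfrac{8}{3}v^{2} - \tfrac{7}{9}vw^{2} + \tfrac{2}{3}w^{3} + \tfrac{8}{9}w^{2} - \tfrac{5}{9}w.

Reduce p = \tfrac{4}{5}v + 7 modulo G:
  leading term v: no divisor's leading term divides it; move \tfrac{4}{5}v to the remainder.
  leading term 1: no divisor's leading term divides it; move 7 to the remainder.
  normal form = \tfrac{4}{5}v + 7.
The normal form is nonzero, so p ∉ I. Since p minus its normal form lies in I, I + (p) = I + (r) where r = \tfrac{4}{5}v + 7; decide whether this ideal is the whole ring.
Run Buchberger on G together with r (pairs among the g_i already reduce to 0 since G is a Gröbner basis):
g_1 = uv^{2} + \tfrac{7}{3}vw - 2w^{2} - \tfrac{8}{3}w + \tfrac{5}{3}, LT = uv^{2}.
g_2 = uw + 3v^{2} + 5v - 8, LT = uw.
g_3 = v^{4} + \tfrac{5}{3}v^{3} - \tfrac{8}{3}v^{2} - \tfrac{7}{9}vw^{2} + \tfrac{2}{3}w^{3} + \tfrac{8}{9}w^{2} - \tfrac{5}{9}w, LT = v^{4}.
r = \tfrac{4}{5}v + 7, LT = v.

S(g_1,r): lcm = uv^{2}. S = -\tfrac{35}{4}uv + \tfrac{7}{3}vw - 2w^{2} - \tfrac{8}{3}w + \tfrac{5}{3}.
  reduce S modulo (g_1, g_2, g_3, r):
  remainder \tfrac{1225}{16}u - 2w^{2} - \tfrac{277}{12}w + \tfrac{5}{3} ≠ 0; add m_5 = \tfrac{1225}{16}u - 2w^{2} - \tfrac{277}{12}w + \tfrac{5}{3} to the basis.

S(g_3,r): lcm = v^{4}. S = -\tfrac{85}{12}v^{3} - \tfrac{8}{3}v^{2} - \tfrac{7}{9}vw^{2} + \tfrac{2}{3}w^{3} + \tfrac{8}{9}w^{2} - \tfrac{5}{9}w.
  reduce S modulo (g_1, g_2, g_3, r, m_5):
  remainder \tfrac{2}{3}w^{3} + \tfrac{277}{36}w^{2} - \tfrac{5}{9}w + \tfrac{1162525}{256} ≠ 0; add m_6 = \tfrac{2}{3}w^{3} + \tfrac{277}{36}w^{2} - \tfrac{5}{9}w + \tfrac{1162525}{256} to the basis.

The other S-polynomials (S(g_1,g_2), S(g_1,g_3), S(g_2,g_3), S(g_2,r), S(g_1,m_5), S(g_2,m_5), S(g_3,m_5), S(r,m_5), S(g_1,m_6), S(g_2,m_6), S(g_3,m_6), S(r,m_6), S(m_5,m_6)) all reduce to 0 modulo the current basis, so we have a Gröbner basis.
Inter-reduce: drop elements whose leading term is divisible by another's, tail-reduce, and make monic.
Reduced Gröbner basis: {u - \tfrac{32}{1225}w^{2} - \tfrac{1108}{3675}w + \tfrac{16}{735}, v + \tfrac{35}{4}, w^{3} + \tfrac{277}{24}w^{2} - \tfrac{5}{6}w + \tfrac{3487575}{512}}.
The reduced Gröbner basis of I + (p) is {u - \tfrac{32}{1225}w^{2} - \tfrac{1108}{3675}w + \tfrac{16}{735}, v + \tfrac{35}{4}, w^{3} + \tfrac{277}{24}w^{2} - \tfrac{5}{6}w + \tfrac{3487575}{512}} ≠ {1}, a proper ideal, so the enlarged system stays consistent: p is independent of I, with normal form \tfrac{4}{5}v + 7.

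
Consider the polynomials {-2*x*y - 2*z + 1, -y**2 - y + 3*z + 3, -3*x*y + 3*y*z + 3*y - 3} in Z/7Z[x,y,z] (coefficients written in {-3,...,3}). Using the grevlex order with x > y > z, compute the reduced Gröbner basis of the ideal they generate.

G = {y**2 + y - 3*z - 3, y*z + y + z + 2, z**2 - 2*y + 2*z + 1, x + 2*y - 2*z}

This is the nonlinear analogue of row-reducing a linear system.

f_1 = -2*x*y - 2*z + 1, LT = x*y.
f_2 = -y**2 - y + 3*z + 3, LT = y**2.
f_3 = -3*x*y + 3*y*z + 3*y - 3, LT = x*y.

S(f_1,f_2): lcm = x*y**2. S = -x*y + 3*x*z + y*z + 3*x + 3*y.
  leading term x*y: subtract (-3)·f_1 from -x*y + 3*x*z + y*z + 3*x + 3*y → 3*x*z + y*z + 3*x + 3*y + z + 3
  leading term x*z: no divisor's leading term divides it; move 3*x*z to the remainder.
  leading term y*z: no divisor's leading term divides it; move y*z to the remainder.
  leading term x: no divisor's leading term divides it; move 3*x to the remainder.
  leading term y: no divisor's leading term divides it; move 3*y to the remainder.
  leading term z: no divisor's leading term divides it; move z to the remainder.
  leading term 1: no divisor's leading term divides it; move 3 to the remainder.
  remainder 3*x*z + y*z + 3*x + 3*y + z + 3 ≠ 0; add g_4 = 3*x*z + y*z + 3*x + 3*y + z + 3 to the basis.

S(f_1,f_3): lcm = x*y. S = y*z + y + z + 2.
  leading term y*z: no divisor's leading term divides it; move y*z to the remainder.
  leading term y: no divisor's leading term divides it; move y to the remainder.
  leading term z: no divisor's leading term divides it; move z to the remainder.
  leading term 1: no divisor's leading term divides it; move 2 to the remainder.
  remainder y*z + y + z + 2 ≠ 0; add g_5 = y*z + y + z + 2 to the basis.

S(f_2,f_3): lcm = x*y**2. S = y**2*z + x*y + y**2 - 3*x*z - 3*x - y.
  leading term y**2*z: subtract (-z)·f_2 from y**2*z + x*y + y**2 - 3*x*z - 3*x - y → x*y + y**2 - 3*x*z - y*z + 3*z**2 - 3*x - y + 3*z
  leading term x*y: subtract (3)·f_1 from x*y + y**2 - 3*x*z - y*z + 3*z**2 - 3*x - y + 3*z → y**2 - 3*x*z - y*z + 3*z**2 - 3*x - y + 2*z - 3
  leading term y**2: subtract (-1)·f_2 from y**2 - 3*x*z - y*z + 3*z**2 - 3*x - y + 2*z - 3 → -3*x*z - y*z + 3*z**2 - 3*x - 2*y - 2*z
  leading term x*z: subtract (-1)·g_4 from -3*x*z - y*z + 3*z**2 - 3*x - 2*y - 2*z → 3*z**2 + y - z + 3
  leading term z**2: no divisor's leading term divides it; move 3*z**2 to the remainder.
  leading term y: no divisor's leading term divides it; move y to the remainder.
  leading term z: no divisor's leading term divides it; move -z to the remainder.
  leading term 1: no divisor's leading term divides it; move 3 to the remainder.
  remainder 3*z**2 + y - z + 3 ≠ 0; add g_6 = 3*z**2 + y - z + 3 to the basis.

S(f_1,g_5): lcm = x*y*z. S = -x*y - x*z + z**2 - 2*x + 3*z.
  leading term x*y: subtract (-3)·f_1 from -x*y - x*z + z**2 - 2*x + 3*z → -x*z + z**2 - 2*x - 3*z + 3
  leading term x*z: subtract (2)·g_4 from -x*z + z**2 - 2*x - 3*z + 3 → -2*y*z + z**2 - x + y + 2*z - 3
  leading term y*z: subtract (-2)·g_5 from -2*y*z + z**2 - x + y + 2*z - 3 → z**2 - x + 3*y - 3*z + 1
  leading term z**2: subtract (-2)·g_6 from z**2 - x + 3*y - 3*z + 1 → -x - 2*y + 2*z
  leading term x: no divisor's leading term divides it; move -x to the remainder.
  leading term y: no divisor's leading term divides it; move -2*y to the remainder.
  leading term z: no divisor's leading term divides it; move 2*z to the remainder.
  remainder -x - 2*y + 2*z ≠ 0; add g_7 = -x - 2*y + 2*z to the basis.

The other S-polynomials (S(f_1,g_4), S(f_2,g_4), S(f_3,g_4), S(f_2,g_5), S(f_3,g_5), S(g_4,g_5), S(f_1,g_6), S(f_2,g_6), S(f_3,g_6), S(g_4,g_6), S(g_5,g_6), S(f_1,g_7), S(f_2,g_7), S(f_3,g_7), S(g_4,g_7), S(g_5,g_7), S(g_6,g_7)) all reduce to 0 modulo the current basis, so we have a Gröbner basis.
Inter-reduce: drop elements whose leading term is divisible by another's, tail-reduce, and make monic.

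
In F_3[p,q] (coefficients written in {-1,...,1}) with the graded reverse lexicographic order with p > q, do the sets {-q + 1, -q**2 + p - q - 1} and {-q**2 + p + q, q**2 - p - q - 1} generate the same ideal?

No, the ideals differ.

For a fixed monomial order, each ideal has a unique reduced Gröbner basis; comparing bases decides equality.
Buchberger on the first generating set:
f_1 = -q + 1, LT = q.
f_2 = -q**2 + p - q - 1, LT = q**2.

S(f_1,f_2): lcm = q**2. S = p + q - 1.
  leading term p: no divisor's leading term divides it; move p to the remainder.
  leading term q: subtract (-1)·f_1 from q - 1 → 0
  remainder p ≠ 0; add g_3 = p to the basis.

The other S-polynomials (S(f_1,g_3), S(f_2,g_3)) all reduce to 0 modulo the current basis, so we have a Gröbner basis.
Inter-reduce: drop elements whose leading term is divisible by another's, tail-reduce, and make monic.
Reduced Gröbner basis: {p, q - 1}.

Buchberger on the second generating set:
h_1 = -q**2 + p + q, LT = q**2.
h_2 = q**2 - p - q - 1, LT = q**2.

S(h_1,h_2): lcm = q**2. S = 1.
  leading term 1: no divisor's leading term divides it; move 1 to the remainder.
  remainder 1 ≠ 0; add k_3 = 1 to the basis.

The other S-polynomials (S(h_1,k_3), S(h_2,k_3)) all reduce to 0 modulo the current basis, so we have a Gröbner basis.
Inter-reduce: drop elements whose leading term is divisible by another's, tail-reduce, and make monic.
Reduced Gröbner basis: {1}.

Since the reduced bases disagree, the two ideals are not the same.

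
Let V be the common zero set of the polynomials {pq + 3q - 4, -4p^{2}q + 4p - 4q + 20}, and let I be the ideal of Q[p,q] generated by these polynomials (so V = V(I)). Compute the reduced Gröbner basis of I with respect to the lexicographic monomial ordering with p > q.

f_1 = pq + 3q - 4, LT = pq.
f_2 = -4p^{2}q + 4p - 4q + 20, LT = p^{2}q.

S(f_1,f_2): lcm = p^{2}q. S = 3pq - 3p - q + 5.
  reduce S modulo (f_1, f_2):
  remainder -3p - 10q + 17 ≠ 0; add g_3 = -3p - 10q + 17 to the basis.

S(f_1,g_3): lcm = pq. S = -\tfrac{10}{3}q^{2} + \tfrac{26}{3}q - 4.
  reduce S modulo (f_1, f_2, g_3):
  remainder -\tfrac{10}{3}q^{2} + \tfrac{26}{3}q - 4 ≠ 0; add g_4 = -\tfrac{10}{3}q^{2} + \tfrac{26}{3}q - 4 to the basis.

The other S-polynomials (S(f_2,g_3), S(f_1,g_4), S(f_2,g_4), S(g_3,g_4)) all reduce to 0 modulo the current basis, so we have a Gröbner basis.
Inter-reduce: drop elements whose leading term is divisible by another's, tail-reduce, and make monic.

G = {p + \tfrac{10}{3}q - \tfrac{17}{3}, q^{2} - \tfrac{13}{5}q + \tfrac{6}{5}}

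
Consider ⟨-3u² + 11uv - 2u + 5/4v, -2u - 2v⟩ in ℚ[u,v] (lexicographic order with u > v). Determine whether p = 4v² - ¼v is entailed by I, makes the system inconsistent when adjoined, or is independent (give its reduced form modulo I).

4v² - ¼v is independent of I; its normal form modulo I is 19/28v.

First compute the reduced Gröbner basis of I by Buchberger's algorithm.
f_1 = -3u² + 11uv - 2u + 5/4v, LT = u².
f_2 = -2u - 2v, LT = u.

S(f_1,f_2): lcm = u². S = -14/3uv + ⅔u - 5/12v.
  leading term uv: subtract (7/3v)·f_2 from -14/3uv + ⅔u - 5/12v → ⅔u + 14/3v² - 5/12v
  leading term u: subtract (-⅓)·f_2 from ⅔u + 14/3v² - 5/12v → 14/3v² - 13/12v
  leading term v²: no divisor's leading term divides it; move 14/3v² to the remainder.
  leading term v: no divisor's leading term divides it; move -13/12v to the remainder.
  remainder 14/3v² - 13/12v ≠ 0; add h_3 = 14/3v² - 13/12v to the basis.

The other S-polynomials (S(f_1,h_3), S(f_2,h_3)) all reduce to 0 modulo the current basis, so we have a Gröbner basis.
Inter-reduce: drop elements whose leading term is divisible by another's, tail-reduce, and make monic.
Reduced Gröbner basis: {u + v, v² - 13/56v}.
Label its elements g_1 = u + v, g_2 = v² - 13/56v.

Reduce p = 4v² - ¼v modulo G:
  leading term v²: subtract (4)·g_2 from 4v² - ¼v → 19/28v
  leading term v: no divisor's leading term divides it; move 19/28v to the remainder.
  normal form = 19/28v.
The normal form is nonzero, so p ∉ I. Since p minus its normal form lies in I, I + (p) = I + (r) where r = 19/28v; decide whether this ideal is the whole ring.
Run Buchberger on G together with r (pairs among the g_i already reduce to 0 since G is a Gröbner basis):
g_1 = u + v, LT = u.
g_2 = v² - 13/56v, LT = v².
r = 19/28v, LT = v.

The S-polynomials (S(g_1,g_2), S(g_1,r), S(g_2,r)) all reduce to 0 modulo the current basis, so we have a Gröbner basis.
Inter-reduce: drop elements whose leading term is divisible by another's, tail-reduce, and make monic.
Reduced Gröbner basis: {u, v}.
The reduced Gröbner basis of I + (p) is {u, v} ≠ {1}, a proper ideal, so the enlarged system stays consistent: p is independent of I, with normal form 19/28v.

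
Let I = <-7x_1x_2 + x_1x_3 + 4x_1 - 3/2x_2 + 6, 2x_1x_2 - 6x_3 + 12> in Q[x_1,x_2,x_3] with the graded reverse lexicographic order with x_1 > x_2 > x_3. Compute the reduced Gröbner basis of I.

G = {x_1x_2 - 3x_3 + 6, x_2^2 + 14x_2x_3 - 2x_3^2 - 32x_2 - 4x_3 + 16, x_1x_3 + 4x_1 - 3/2x_2 - 21x_3 + 48}

Buchberger's algorithm terminates because the ascending chain of leading-term ideals stabilizes.

f_1 = -7x_1x_2 + x_1x_3 + 4x_1 - 3/2x_2 + 6, LT = x_1x_2.
f_2 = 2x_1x_2 - 6x_3 + 12, LT = x_1x_2.

S(f_1,f_2): lcm = x_1x_2. S = -1/7x_1x_3 - 4/7x_1 + 3/14x_2 + 3x_3 - 48/7.
  reduce S modulo (f_1, f_2):
  remainder -1/7x_1x_3 - 4/7x_1 + 3/14x_2 + 3x_3 - 48/7 ≠ 0; add g_3 = -1/7x_1x_3 - 4/7x_1 + 3/14x_2 + 3x_3 - 48/7 to the basis.

S(f_1,g_3): lcm = x_1x_2x_3. S = -1/7x_1x_3^2 - 4x_1x_2 + 3/2x_2^2 - 4/7x_1x_3 + 297/14x_2x_3 - 48x_2 - 6/7x_3.
  reduce S modulo (f_1, f_2, g_3):
  remainder 3/2x_2^2 + 21x_2x_3 - 3x_3^2 - 48x_2 - 6x_3 + 24 ≠ 0; add g_4 = 3/2x_2^2 + 21x_2x_3 - 3x_3^2 - 48x_2 - 6x_3 + 24 to the basis.

The other S-polynomials (S(f_2,g_3), S(f_1,g_4), S(f_2,g_4), S(g_3,g_4)) all reduce to 0 modulo the current basis, so we have a Gröbner basis.
Inter-reduce: drop elements whose leading term is divisible by another's, tail-reduce, and make monic.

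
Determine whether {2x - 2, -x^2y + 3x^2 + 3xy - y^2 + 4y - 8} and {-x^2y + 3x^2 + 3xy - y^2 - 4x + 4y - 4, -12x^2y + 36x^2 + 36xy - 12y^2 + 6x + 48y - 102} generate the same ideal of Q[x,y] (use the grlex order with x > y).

Yes, the ideals are equal.

Two ideals are equal iff their reduced Gröbner bases coincide (the reduced basis is unique for a fixed ordering).
Buchberger on the first generating set:
f_1 = 2x - 2, LT = x.
f_2 = -x^2y + 3x^2 + 3xy - y^2 + 4y - 8, LT = x^2y.

S(f_1,f_2): lcm = x^2y. S = 3x^2 + 2xy - y^2 + 4y - 8.
  leading term x^2: subtract (3/2x)·f_1 from 3x^2 + 2xy - y^2 + 4y - 8 → 2xy - y^2 + 3x + 4y - 8
  leading term xy: subtract (y)·f_1 from 2xy - y^2 + 3x + 4y - 8 → -y^2 + 3x + 6y - 8
  leading term y^2: no divisor's leading term divides it; move -y^2 to the remainder.
  leading term x: subtract (3/2)·f_1 from 3x + 6y - 8 → 6y - 5
  leading term y: no divisor's leading term divides it; move 6y to the remainder.
  leading term 1: no divisor's leading term divides it; move -5 to the remainder.
  remainder -y^2 + 6y - 5 ≠ 0; add g_3 = -y^2 + 6y - 5 to the basis.

The other S-polynomials (S(f_1,g_3), S(f_2,g_3)) all reduce to 0 modulo the current basis, so we have a Gröbner basis.
Inter-reduce: drop elements whose leading term is divisible by another's, tail-reduce, and make monic.
Reduced Gröbner basis: {y^2 - 6y + 5, x - 1}.

Buchberger on the second generating set:
h_1 = -x^2y + 3x^2 + 3xy - y^2 - 4x + 4y - 4, LT = x^2y.
h_2 = -12x^2y + 36x^2 + 36xy - 12y^2 + 6x + 48y - 102, LT = x^2y.

S(h_1,h_2): lcm = x^2y. S = 9/2x - 9/2.
  leading term x: no divisor's leading term divides it; move 9/2x to the remainder.
  leading term 1: no divisor's leading term divides it; move -9/2 to the remainder.
  remainder 9/2x - 9/2 ≠ 0; add k_3 = 9/2x - 9/2 to the basis.

S(h_1,k_3): lcm = x^2y. S = -3x^2 - 2xy + y^2 + 4x - 4y + 4.
  leading term x^2: subtract (-2/3x)·k_3 from -3x^2 - 2xy + y^2 + 4x - 4y + 4 → -2xy + y^2 + x - 4y + 4
  leading term xy: subtract (-4/9y)·k_3 from -2xy + y^2 + x - 4y + 4 → y^2 + x - 6y + 4
  leading term y^2: no divisor's leading term divides it; move y^2 to the remainder.
  leading term x: subtract (2/9)·k_3 from x - 6y + 4 → -6y + 5
  leading term y: no divisor's leading term divides it; move -6y to the remainder.
  leading term 1: no divisor's leading term divides it; move 5 to the remainder.
  remainder y^2 - 6y + 5 ≠ 0; add k_4 = y^2 - 6y + 5 to the basis.

The other S-polynomials (S(h_2,k_3), S(h_1,k_4), S(h_2,k_4), S(k_3,k_4)) all reduce to 0 modulo the current basis, so we have a Gröbner basis.
Inter-reduce: drop elements whose leading term is divisible by another's, tail-reduce, and make monic.
Reduced Gröbner basis: {y^2 - 6y + 5, x - 1}.

Same reduced basis, so the two generating sets span the same ideal.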